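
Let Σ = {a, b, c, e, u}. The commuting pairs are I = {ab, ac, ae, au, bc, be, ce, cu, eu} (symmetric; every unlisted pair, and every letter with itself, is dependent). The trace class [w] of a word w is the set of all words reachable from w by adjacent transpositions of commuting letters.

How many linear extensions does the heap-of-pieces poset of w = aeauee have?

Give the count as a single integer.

60

0(a) covers ∅
1(e) covers ∅
2(a) covers 0:a
3(u) covers ∅
4(e) covers 1:e
5(e) covers 4:e
floor of heap: 0:a, 1:e, 3:u
completions by unplaced set U, small U first (add the entries for U minus each lowest piece of U):
  |U|=1: {2}:1  {3}:1  {5}:1
  |U|=2: {0,2}:1  {2,3}:2  {2,5}:2  {3,5}:2  {4,5}:1
  |U|=3: {0,2,3}:3  {0,2,5}:3  {1,4,5}:1  {2,3,5}:6  {2,4,5}:3  {3,4,5}:3
  |U|=4: {0,2,3,5}:12  {0,2,4,5}:6  {1,2,4,5}:4  {1,3,4,5}:4  {2,3,4,5}:12
  start at 0(a): 20
  start at 1(e): 30
  start at 3(u): 10
sum over floor = 60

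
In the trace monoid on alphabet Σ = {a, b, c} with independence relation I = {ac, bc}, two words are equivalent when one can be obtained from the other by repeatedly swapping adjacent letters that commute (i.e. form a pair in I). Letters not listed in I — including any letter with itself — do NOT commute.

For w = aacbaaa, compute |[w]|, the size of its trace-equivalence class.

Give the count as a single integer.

piece 0:a — minimal
piece 1:a rests on {0:a}
piece 2:c — minimal
piece 3:b rests on {1:a}
piece 4:a rests on {3:b}
piece 5:a rests on {4:a}
piece 6:a rests on {5:a}
minimal pieces: {0:a, 2:c}
ways to finish when only these pieces remain (= sum over removing one remaining piece with nothing left below it):
  1 left: {2}→1  {6}→1
  2 left: {2,6}→2  {5,6}→1
  3 left: {2,5,6}→3  {4,5,6}→1
  4 left: {2,4,5,6}→4  {3,4,5,6}→1
  5 left: {1,3,4,5,6}→1  {2,3,4,5,6}→5
  placing 0:a first → 6 extensions
  placing 2:c first → 1 extensions
total linear extensions = 7

7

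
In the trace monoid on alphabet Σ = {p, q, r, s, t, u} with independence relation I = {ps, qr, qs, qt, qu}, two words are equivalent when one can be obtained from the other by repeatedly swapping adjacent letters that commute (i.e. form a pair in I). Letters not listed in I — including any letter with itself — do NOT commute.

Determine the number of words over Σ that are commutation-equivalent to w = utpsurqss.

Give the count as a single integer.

#0=u has no predecessor
#1=t depends on [0:u]
#2=p depends on [1:t]
#3=s depends on [1:t]
#4=u depends on [2:p, 3:s]
#5=r depends on [4:u]
#6=q depends on [2:p]
#7=s depends on [5:r]
#8=s depends on [7:s]
sources: [0:u]
N(rest) = Σ N(rest − s) over sources s of rest; N(one piece) = 1:
  size 1 → [6]=1  [8]=1
  size 2 → [6,8]=2  [7,8]=1
  size 3 → [5,7,8]=1  [6,7,8]=3
  size 4 → [4,5,7,8]=1  [5,6,7,8]=4
  size 5 → [3,4,5,7,8]=1  [4,5,6,7,8]=5
  size 6 → [2,4,5,6,7,8]=5  [3,4,5,6,7,8]=6
  size 7 → [2,3,4,5,6,7,8]=11
  first=0(u) contributes 11

11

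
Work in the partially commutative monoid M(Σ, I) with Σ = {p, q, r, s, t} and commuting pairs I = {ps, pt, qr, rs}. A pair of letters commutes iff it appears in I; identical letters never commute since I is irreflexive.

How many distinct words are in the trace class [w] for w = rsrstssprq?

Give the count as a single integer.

0(r) covers ∅
1(s) covers ∅
2(r) covers 0:r
3(s) covers 1:s
4(t) covers 2:r, 3:s
5(s) covers 4:t
6(s) covers 5:s
7(p) covers 2:r
8(r) covers 4:t, 7:p
9(q) covers 6:s, 7:p
floor of heap: 0:r, 1:s
completions by unplaced set U, small U first (add the entries for U minus each lowest piece of U):
  |U|=1: {8}:1  {9}:1
  |U|=2: {6,9}:1  {8,9}:2
  |U|=3: {5,6,9}:1  {6,8,9}:3  {7,8,9}:2
  |U|=4: {5,6,8,9}:4  {6,7,8,9}:5
  |U|=5: {4,5,6,8,9}:4  {5,6,7,8,9}:9
  |U|=6: {3,4,5,6,8,9}:4  {4,5,6,7,8,9}:13
  |U|=7: {1,3,4,5,6,8,9}:4  {2,4,5,6,7,8,9}:13  {3,4,5,6,7,8,9}:17
  |U|=8: {0,2,4,5,6,7,8,9}:13  {1,3,4,5,6,7,8,9}:21  {2,3,4,5,6,7,8,9}:30
  start at 0(r): 51
  start at 1(s): 43
sum over floor = 94

94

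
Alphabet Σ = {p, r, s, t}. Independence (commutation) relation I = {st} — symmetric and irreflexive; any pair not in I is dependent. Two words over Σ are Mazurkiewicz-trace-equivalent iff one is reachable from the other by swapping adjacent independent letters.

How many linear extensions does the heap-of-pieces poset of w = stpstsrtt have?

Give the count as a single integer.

piece 0:s — minimal
piece 1:t — minimal
piece 2:p rests on {0:s, 1:t}
piece 3:s rests on {2:p}
piece 4:t rests on {2:p}
piece 5:s rests on {3:s}
piece 6:r rests on {4:t, 5:s}
piece 7:t rests on {6:r}
piece 8:t rests on {7:t}
minimal pieces: {0:s, 1:t}
ways to finish when only these pieces remain (= sum over removing one remaining piece with nothing left below it):
  1 left: {8}→1
  2 left: {7,8}→1
  3 left: {6,7,8}→1
  4 left: {4,6,7,8}→1  {5,6,7,8}→1
  5 left: {3,5,6,7,8}→1  {4,5,6,7,8}→2
  6 left: {3,4,5,6,7,8}→3
  7 left: {2,3,4,5,6,7,8}→3
  placing 0:s first → 3 extensions
  placing 1:t first → 3 extensions
total linear extensions = 6

6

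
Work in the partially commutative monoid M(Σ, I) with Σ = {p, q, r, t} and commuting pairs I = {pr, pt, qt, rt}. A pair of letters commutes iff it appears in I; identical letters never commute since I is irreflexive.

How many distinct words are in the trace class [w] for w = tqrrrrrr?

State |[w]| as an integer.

8

piece 0:t — minimal
piece 1:q — minimal
piece 2:r rests on {1:q}
piece 3:r rests on {2:r}
piece 4:r rests on {3:r}
piece 5:r rests on {4:r}
piece 6:r rests on {5:r}
piece 7:r rests on {6:r}
minimal pieces: {0:t, 1:q}
ways to finish when only these pieces remain (= sum over removing one remaining piece with nothing left below it):
  1 left: {0}→1  {7}→1
  2 left: {0,7}→2  {6,7}→1
  3 left: {0,6,7}→3  {5,6,7}→1
  4 left: {0,5,6,7}→4  {4,5,6,7}→1
  5 left: {0,4,5,6,7}→5  {3,4,5,6,7}→1
  6 left: {0,3,4,5,6,7}→6  {2,3,4,5,6,7}→1
  placing 0:t first → 1 extensions
  placing 1:q first → 7 extensions
total linear extensions = 8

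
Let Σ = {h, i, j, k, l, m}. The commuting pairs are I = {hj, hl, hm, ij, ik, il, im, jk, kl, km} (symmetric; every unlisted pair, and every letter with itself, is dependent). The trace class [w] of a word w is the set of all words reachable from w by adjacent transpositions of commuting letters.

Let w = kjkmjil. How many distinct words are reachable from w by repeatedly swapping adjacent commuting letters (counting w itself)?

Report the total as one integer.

#0=k has no predecessor
#1=j has no predecessor
#2=k depends on [0:k]
#3=m depends on [1:j]
#4=j depends on [3:m]
#5=i has no predecessor
#6=l depends on [4:j]
sources: [0:k, 1:j, 5:i]
N(rest) = Σ N(rest − s) over sources s of rest; N(one piece) = 1:
  size 1 → [2]=1  [5]=1  [6]=1
  size 2 → [0,2]=1  [2,5]=2  [2,6]=2  [4,6]=1  [5,6]=2
  size 3 → [0,2,5]=3  [0,2,6]=3  [2,4,6]=3  [2,5,6]=6  [3,4,6]=1  [4,5,6]=3
  size 4 → [0,2,4,6]=6  [0,2,5,6]=12  [1,3,4,6]=1  [2,3,4,6]=4  [2,4,5,6]=12  [3,4,5,6]=4
  size 5 → [0,2,3,4,6]=10  [0,2,4,5,6]=30  [1,2,3,4,6]=5  [1,3,4,5,6]=5  [2,3,4,5,6]=20
  first=0(k) contributes 30
  first=1(j) contributes 60
  first=5(i) contributes 15
|[w]| = 105

105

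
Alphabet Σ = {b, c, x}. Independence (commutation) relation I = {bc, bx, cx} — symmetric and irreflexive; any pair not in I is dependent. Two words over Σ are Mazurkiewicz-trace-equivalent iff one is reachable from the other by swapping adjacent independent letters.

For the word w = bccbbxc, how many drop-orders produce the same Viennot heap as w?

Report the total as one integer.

drop 0:b onto floor
drop 1:c onto floor
drop 2:c onto {1:c}
drop 3:b onto {0:b}
drop 4:b onto {3:b}
drop 5:x onto floor
drop 6:c onto {2:c}
ground layer = {0:b, 1:c, 5:x}
drop-orders for the pieces not yet dropped (sum over which currently-grounded one goes next):
  1 to go: {4} 1  {5} 1  {6} 1
  2 to go: {2,6} 1  {3,4} 1  {4,5} 2  {4,6} 2  {5,6} 2
  3 to go: {0,3,4} 1  {1,2,6} 1  {2,4,6} 3  {2,5,6} 3  {3,4,5} 3  {3,4,6} 3  {4,5,6} 6
  4 to go: {0,3,4,5} 4  {0,3,4,6} 4  {1,2,4,6} 4  {1,2,5,6} 4  {2,3,4,6} 6  {2,4,5,6} 12  {3,4,5,6} 12
  5 to go: {0,2,3,4,6} 10  {0,3,4,5,6} 20  {1,2,3,4,6} 10  {1,2,4,5,6} 20  {2,3,4,5,6} 30
  if 0:b drops first: 60 orders
  if 1:c drops first: 60 orders
  if 5:x drops first: 20 orders
heap linearizations: 140

140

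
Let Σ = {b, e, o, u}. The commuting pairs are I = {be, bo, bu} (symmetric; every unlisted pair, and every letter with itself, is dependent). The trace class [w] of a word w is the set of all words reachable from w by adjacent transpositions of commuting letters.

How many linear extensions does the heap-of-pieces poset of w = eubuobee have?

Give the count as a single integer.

#0=e has no predecessor
#1=u depends on [0:e]
#2=b has no predecessor
#3=u depends on [1:u]
#4=o depends on [3:u]
#5=b depends on [2:b]
#6=e depends on [4:o]
#7=e depends on [6:e]
sources: [0:e, 2:b]
N(rest) = Σ N(rest − s) over sources s of rest; N(one piece) = 1:
  size 1 → [5]=1  [7]=1
  size 2 → [2,5]=1  [5,7]=2  [6,7]=1
  size 3 → [2,5,7]=3  [4,6,7]=1  [5,6,7]=3
  size 4 → [2,5,6,7]=6  [3,4,6,7]=1  [4,5,6,7]=4
  size 5 → [1,3,4,6,7]=1  [2,4,5,6,7]=10  [3,4,5,6,7]=5
  size 6 → [0,1,3,4,6,7]=1  [1,3,4,5,6,7]=6  [2,3,4,5,6,7]=15
  first=0(e) contributes 21
  first=2(b) contributes 7
|[w]| = 28

28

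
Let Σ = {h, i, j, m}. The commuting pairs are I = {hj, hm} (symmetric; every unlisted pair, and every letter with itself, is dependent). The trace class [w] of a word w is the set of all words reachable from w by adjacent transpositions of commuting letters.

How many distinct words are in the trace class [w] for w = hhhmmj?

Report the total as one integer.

20

#0=h has no predecessor
#1=h depends on [0:h]
#2=h depends on [1:h]
#3=m has no predecessor
#4=m depends on [3:m]
#5=j depends on [4:m]
sources: [0:h, 3:m]
N(rest) = Σ N(rest − s) over sources s of rest; N(one piece) = 1:
  size 1 → [2]=1  [5]=1
  size 2 → [1,2]=1  [2,5]=2  [4,5]=1
  size 3 → [0,1,2]=1  [1,2,5]=3  [2,4,5]=3  [3,4,5]=1
  size 4 → [0,1,2,5]=4  [1,2,4,5]=6  [2,3,4,5]=4
  first=0(h) contributes 10
  first=3(m) contributes 10
|[w]| = 20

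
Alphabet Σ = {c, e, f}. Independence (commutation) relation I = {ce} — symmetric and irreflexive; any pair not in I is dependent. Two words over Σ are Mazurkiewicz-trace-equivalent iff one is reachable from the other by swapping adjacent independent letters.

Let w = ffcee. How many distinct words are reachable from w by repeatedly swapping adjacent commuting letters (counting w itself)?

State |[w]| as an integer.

0(f) covers ∅
1(f) covers 0:f
2(c) covers 1:f
3(e) covers 1:f
4(e) covers 3:e
floor of heap: 0:f
completions by unplaced set U, small U first (add the entries for U minus each lowest piece of U):
  |U|=1: {2}:1  {4}:1
  |U|=2: {2,4}:2  {3,4}:1
  |U|=3: {2,3,4}:3
  start at 0(f): 3

3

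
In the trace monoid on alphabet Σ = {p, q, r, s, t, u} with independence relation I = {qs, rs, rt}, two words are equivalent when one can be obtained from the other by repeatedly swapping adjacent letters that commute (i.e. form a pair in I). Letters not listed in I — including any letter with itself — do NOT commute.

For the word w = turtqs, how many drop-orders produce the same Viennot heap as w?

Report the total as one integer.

#0=t has no predecessor
#1=u depends on [0:t]
#2=r depends on [1:u]
#3=t depends on [1:u]
#4=q depends on [2:r, 3:t]
#5=s depends on [3:t]
sources: [0:t]
N(rest) = Σ N(rest − s) over sources s of rest; N(one piece) = 1:
  size 1 → [4]=1  [5]=1
  size 2 → [2,4]=1  [4,5]=2
  size 3 → [2,4,5]=3  [3,4,5]=2
  size 4 → [2,3,4,5]=5
  first=0(t) contributes 5

5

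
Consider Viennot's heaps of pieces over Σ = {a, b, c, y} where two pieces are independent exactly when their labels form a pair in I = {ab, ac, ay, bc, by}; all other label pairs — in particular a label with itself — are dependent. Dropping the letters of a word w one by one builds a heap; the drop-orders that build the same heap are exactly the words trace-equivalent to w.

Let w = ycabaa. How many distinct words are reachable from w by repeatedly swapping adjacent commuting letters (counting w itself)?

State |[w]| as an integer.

60

drop 0:y onto floor
drop 1:c onto {0:y}
drop 2:a onto floor
drop 3:b onto floor
drop 4:a onto {2:a}
drop 5:a onto {4:a}
ground layer = {0:y, 2:a, 3:b}
drop-orders for the pieces not yet dropped (sum over which currently-grounded one goes next):
  1 to go: {1} 1  {3} 1  {5} 1
  2 to go: {0,1} 1  {1,3} 2  {1,5} 2  {3,5} 2  {4,5} 1
  3 to go: {0,1,3} 3  {0,1,5} 3  {1,3,5} 6  {1,4,5} 3  {2,4,5} 1  {3,4,5} 3
  4 to go: {0,1,3,5} 12  {0,1,4,5} 6  {1,2,4,5} 4  {1,3,4,5} 12  {2,3,4,5} 4
  if 0:y drops first: 20 orders
  if 2:a drops first: 30 orders
  if 3:b drops first: 10 orders
heap linearizations: 60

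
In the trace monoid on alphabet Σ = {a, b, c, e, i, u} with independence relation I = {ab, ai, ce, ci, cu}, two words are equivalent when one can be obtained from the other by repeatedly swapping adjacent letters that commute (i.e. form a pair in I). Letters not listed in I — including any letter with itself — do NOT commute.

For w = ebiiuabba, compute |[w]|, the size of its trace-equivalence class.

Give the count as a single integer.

piece 0:e — minimal
piece 1:b rests on {0:e}
piece 2:i rests on {1:b}
piece 3:i rests on {2:i}
piece 4:u rests on {3:i}
piece 5:a rests on {4:u}
piece 6:b rests on {4:u}
piece 7:b rests on {6:b}
piece 8:a rests on {5:a}
minimal pieces: {0:e}
ways to finish when only these pieces remain (= sum over removing one remaining piece with nothing left below it):
  1 left: {7}→1  {8}→1
  2 left: {5,8}→1  {6,7}→1  {7,8}→2
  3 left: {5,7,8}→3  {6,7,8}→3
  4 left: {5,6,7,8}→6
  5 left: {4,5,6,7,8}→6
  6 left: {3,4,5,6,7,8}→6
  7 left: {2,3,4,5,6,7,8}→6
  placing 0:e first → 6 extensions

6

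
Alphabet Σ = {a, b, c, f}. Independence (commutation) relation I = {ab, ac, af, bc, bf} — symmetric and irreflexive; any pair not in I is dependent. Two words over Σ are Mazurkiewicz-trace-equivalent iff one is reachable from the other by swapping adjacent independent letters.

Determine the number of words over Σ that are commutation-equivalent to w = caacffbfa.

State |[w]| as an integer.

504

0(c) covers ∅
1(a) covers ∅
2(a) covers 1:a
3(c) covers 0:c
4(f) covers 3:c
5(f) covers 4:f
6(b) covers ∅
7(f) covers 5:f
8(a) covers 2:a
floor of heap: 0:c, 1:a, 6:b
completions by unplaced set U, small U first (add the entries for U minus each lowest piece of U):
  |U|=1: {6}:1  {7}:1  {8}:1
  |U|=2: {2,8}:1  {5,7}:1  {6,7}:2  {6,8}:2  {7,8}:2
  |U|=3: {1,2,8}:1  {2,6,8}:3  {2,7,8}:3  {4,5,7}:1  {5,6,7}:3  {5,7,8}:3  {6,7,8}:6
  |U|=4: {1,2,6,8}:4  {1,2,7,8}:4  {2,5,7,8}:6  {2,6,7,8}:12  {3,4,5,7}:1  {4,5,6,7}:4  {4,5,7,8}:4  {5,6,7,8}:12
  |U|=5: {0,3,4,5,7}:1  {1,2,5,7,8}:10  {1,2,6,7,8}:20  {2,4,5,7,8}:10  {2,5,6,7,8}:30  {3,4,5,6,7}:5  {3,4,5,7,8}:5  {4,5,6,7,8}:20
  |U|=6: {0,3,4,5,6,7}:6  {0,3,4,5,7,8}:6  {1,2,4,5,7,8}:20  {1,2,5,6,7,8}:60  {2,3,4,5,7,8}:15  {2,4,5,6,7,8}:60  {3,4,5,6,7,8}:30
  |U|=7: {0,2,3,4,5,7,8}:21  {0,3,4,5,6,7,8}:42  {1,2,3,4,5,7,8}:35  {1,2,4,5,6,7,8}:140  {2,3,4,5,6,7,8}:105
  start at 0(c): 280
  start at 1(a): 168
  start at 6(b): 56
sum over floor = 504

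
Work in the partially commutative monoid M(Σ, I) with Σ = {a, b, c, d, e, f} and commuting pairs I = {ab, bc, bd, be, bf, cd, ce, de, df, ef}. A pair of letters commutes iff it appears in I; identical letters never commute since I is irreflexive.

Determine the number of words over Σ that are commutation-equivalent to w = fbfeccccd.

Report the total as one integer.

504

drop 0:f onto floor
drop 1:b onto floor
drop 2:f onto {0:f}
drop 3:e onto floor
drop 4:c onto {2:f}
drop 5:c onto {4:c}
drop 6:c onto {5:c}
drop 7:c onto {6:c}
drop 8:d onto floor
ground layer = {0:f, 1:b, 3:e, 8:d}
drop-orders for the pieces not yet dropped (sum over which currently-grounded one goes next):
  1 to go: {1} 1  {3} 1  {7} 1  {8} 1
  2 to go: {1,3} 2  {1,7} 2  {1,8} 2  {3,7} 2  {3,8} 2  {6,7} 1  {7,8} 2
  3 to go: {1,3,7} 6  {1,3,8} 6  {1,6,7} 3  {1,7,8} 6  {3,6,7} 3  {3,7,8} 6  {5,6,7} 1  {6,7,8} 3
  4 to go: {1,3,6,7} 12  {1,3,7,8} 24  {1,5,6,7} 4  {1,6,7,8} 12  {3,5,6,7} 4  {3,6,7,8} 12  {4,5,6,7} 1  {5,6,7,8} 4
  5 to go: {1,3,5,6,7} 20  {1,3,6,7,8} 60  {1,4,5,6,7} 5  {1,5,6,7,8} 20  {2,4,5,6,7} 1  {3,4,5,6,7} 5  {3,5,6,7,8} 20  {4,5,6,7,8} 5
  6 to go: {0,2,4,5,6,7} 1  {1,2,4,5,6,7} 6  {1,3,4,5,6,7} 30  {1,3,5,6,7,8} 120  {1,4,5,6,7,8} 30  {2,3,4,5,6,7} 6  {2,4,5,6,7,8} 6  {3,4,5,6,7,8} 30
  7 to go: {0,1,2,4,5,6,7} 7  {0,2,3,4,5,6,7} 7  {0,2,4,5,6,7,8} 7  {1,2,3,4,5,6,7} 42  {1,2,4,5,6,7,8} 42  {1,3,4,5,6,7,8} 210  {2,3,4,5,6,7,8} 42
  if 0:f drops first: 336 orders
  if 1:b drops first: 56 orders
  if 3:e drops first: 56 orders
  if 8:d drops first: 56 orders
heap linearizations: 504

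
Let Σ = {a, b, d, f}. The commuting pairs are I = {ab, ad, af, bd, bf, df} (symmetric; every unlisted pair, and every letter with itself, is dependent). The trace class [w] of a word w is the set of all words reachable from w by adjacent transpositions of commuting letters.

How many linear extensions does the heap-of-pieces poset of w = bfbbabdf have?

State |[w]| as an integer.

840

#0=b has no predecessor
#1=f has no predecessor
#2=b depends on [0:b]
#3=b depends on [2:b]
#4=a has no predecessor
#5=b depends on [3:b]
#6=d has no predecessor
#7=f depends on [1:f]
sources: [0:b, 1:f, 4:a, 6:d]
N(rest) = Σ N(rest − s) over sources s of rest; N(one piece) = 1:
  size 1 → [4]=1  [5]=1  [6]=1  [7]=1
  size 2 → [1,7]=1  [3,5]=1  [4,5]=2  [4,6]=2  [4,7]=2  [5,6]=2  [5,7]=2  [6,7]=2
  size 3 → [1,4,7]=3  [1,5,7]=3  [1,6,7]=3  [2,3,5]=1  [3,4,5]=3  [3,5,6]=3  [3,5,7]=3  [4,5,6]=6  [4,5,7]=6  [4,6,7]=6  [5,6,7]=6
  size 4 → [0,2,3,5]=1  [1,3,5,7]=6  [1,4,5,7]=12  [1,4,6,7]=12  [1,5,6,7]=12  [2,3,4,5]=4  [2,3,5,6]=4  [2,3,5,7]=4  [3,4,5,6]=12  [3,4,5,7]=12  [3,5,6,7]=12  [4,5,6,7]=24
  size 5 → [0,2,3,4,5]=5  [0,2,3,5,6]=5  [0,2,3,5,7]=5  [1,2,3,5,7]=10  [1,3,4,5,7]=30  [1,3,5,6,7]=30  [1,4,5,6,7]=60  [2,3,4,5,6]=20  [2,3,4,5,7]=20  [2,3,5,6,7]=20  [3,4,5,6,7]=60
  size 6 → [0,1,2,3,5,7]=15  [0,2,3,4,5,6]=30  [0,2,3,4,5,7]=30  [0,2,3,5,6,7]=30  [1,2,3,4,5,7]=60  [1,2,3,5,6,7]=60  [1,3,4,5,6,7]=180  [2,3,4,5,6,7]=120
  first=0(b) contributes 420
  first=1(f) contributes 210
  first=4(a) contributes 105
  first=6(d) contributes 105
|[w]| = 840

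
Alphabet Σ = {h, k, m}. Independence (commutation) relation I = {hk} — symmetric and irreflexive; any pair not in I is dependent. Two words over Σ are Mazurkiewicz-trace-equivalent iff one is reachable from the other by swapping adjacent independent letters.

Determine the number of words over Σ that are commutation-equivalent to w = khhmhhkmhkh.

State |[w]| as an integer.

#0=k has no predecessor
#1=h has no predecessor
#2=h depends on [1:h]
#3=m depends on [0:k, 2:h]
#4=h depends on [3:m]
#5=h depends on [4:h]
#6=k depends on [3:m]
#7=m depends on [5:h, 6:k]
#8=h depends on [7:m]
#9=k depends on [7:m]
#10=h depends on [8:h]
sources: [0:k, 1:h]
N(rest) = Σ N(rest − s) over sources s of rest; N(one piece) = 1:
  size 1 → [9]=1  [10]=1
  size 2 → [8,10]=1  [9,10]=2
  size 3 → [8,9,10]=3
  size 4 → [7,8,9,10]=3
  size 5 → [5,7,8,9,10]=3  [6,7,8,9,10]=3
  size 6 → [4,5,7,8,9,10]=3  [5,6,7,8,9,10]=6
  size 7 → [4,5,6,7,8,9,10]=9
  size 8 → [3,4,5,6,7,8,9,10]=9
  size 9 → [0,3,4,5,6,7,8,9,10]=9  [2,3,4,5,6,7,8,9,10]=9
  first=0(k) contributes 9
  first=1(h) contributes 18
|[w]| = 27

27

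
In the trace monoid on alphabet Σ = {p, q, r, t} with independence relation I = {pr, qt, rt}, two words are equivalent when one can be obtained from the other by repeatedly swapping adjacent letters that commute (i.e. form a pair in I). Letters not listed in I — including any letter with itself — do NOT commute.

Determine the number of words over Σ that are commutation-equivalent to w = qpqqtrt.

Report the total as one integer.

10

0(q) covers ∅
1(p) covers 0:q
2(q) covers 1:p
3(q) covers 2:q
4(t) covers 1:p
5(r) covers 3:q
6(t) covers 4:t
floor of heap: 0:q
completions by unplaced set U, small U first (add the entries for U minus each lowest piece of U):
  |U|=1: {5}:1  {6}:1
  |U|=2: {3,5}:1  {4,6}:1  {5,6}:2
  |U|=3: {2,3,5}:1  {3,5,6}:3  {4,5,6}:3
  |U|=4: {2,3,5,6}:4  {3,4,5,6}:6
  |U|=5: {2,3,4,5,6}:10
  start at 0(q): 10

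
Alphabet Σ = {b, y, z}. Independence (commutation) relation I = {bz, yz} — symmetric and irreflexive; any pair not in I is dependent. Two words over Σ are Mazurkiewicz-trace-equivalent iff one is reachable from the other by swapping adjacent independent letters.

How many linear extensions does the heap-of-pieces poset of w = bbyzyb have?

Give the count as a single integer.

#0=b has no predecessor
#1=b depends on [0:b]
#2=y depends on [1:b]
#3=z has no predecessor
#4=y depends on [2:y]
#5=b depends on [4:y]
sources: [0:b, 3:z]
N(rest) = Σ N(rest − s) over sources s of rest; N(one piece) = 1:
  size 1 → [3]=1  [5]=1
  size 2 → [3,5]=2  [4,5]=1
  size 3 → [2,4,5]=1  [3,4,5]=3
  size 4 → [1,2,4,5]=1  [2,3,4,5]=4
  first=0(b) contributes 5
  first=3(z) contributes 1
|[w]| = 6

6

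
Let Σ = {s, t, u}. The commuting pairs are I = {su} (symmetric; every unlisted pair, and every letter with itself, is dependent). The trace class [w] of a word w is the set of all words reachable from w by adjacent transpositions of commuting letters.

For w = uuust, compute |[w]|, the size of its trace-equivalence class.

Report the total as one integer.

drop 0:u onto floor
drop 1:u onto {0:u}
drop 2:u onto {1:u}
drop 3:s onto floor
drop 4:t onto {2:u, 3:s}
ground layer = {0:u, 3:s}
drop-orders for the pieces not yet dropped (sum over which currently-grounded one goes next):
  1 to go: {4} 1
  2 to go: {2,4} 1  {3,4} 1
  3 to go: {1,2,4} 1  {2,3,4} 2
  if 0:u drops first: 3 orders
  if 3:s drops first: 1 orders
heap linearizations: 4

4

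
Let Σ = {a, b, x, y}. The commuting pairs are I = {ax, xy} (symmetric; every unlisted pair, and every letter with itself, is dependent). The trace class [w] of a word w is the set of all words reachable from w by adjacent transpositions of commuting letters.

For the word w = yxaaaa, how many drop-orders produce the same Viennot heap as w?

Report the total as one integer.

6

0(y) covers ∅
1(x) covers ∅
2(a) covers 0:y
3(a) covers 2:a
4(a) covers 3:a
5(a) covers 4:a
floor of heap: 0:y, 1:x
completions by unplaced set U, small U first (add the entries for U minus each lowest piece of U):
  |U|=1: {1}:1  {5}:1
  |U|=2: {1,5}:2  {4,5}:1
  |U|=3: {1,4,5}:3  {3,4,5}:1
  |U|=4: {1,3,4,5}:4  {2,3,4,5}:1
  start at 0(y): 5
  start at 1(x): 1
sum over floor = 6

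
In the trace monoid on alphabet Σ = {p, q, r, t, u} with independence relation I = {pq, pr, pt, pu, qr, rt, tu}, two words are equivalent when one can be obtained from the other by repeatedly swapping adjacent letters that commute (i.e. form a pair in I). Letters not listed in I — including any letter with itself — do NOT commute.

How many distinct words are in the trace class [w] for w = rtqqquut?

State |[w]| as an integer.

16

0(r) covers ∅
1(t) covers ∅
2(q) covers 1:t
3(q) covers 2:q
4(q) covers 3:q
5(u) covers 0:r, 4:q
6(u) covers 5:u
7(t) covers 4:q
floor of heap: 0:r, 1:t
completions by unplaced set U, small U first (add the entries for U minus each lowest piece of U):
  |U|=1: {6}:1  {7}:1
  |U|=2: {5,6}:1  {6,7}:2
  |U|=3: {0,5,6}:1  {5,6,7}:3
  |U|=4: {0,5,6,7}:4  {4,5,6,7}:3
  |U|=5: {0,4,5,6,7}:7  {3,4,5,6,7}:3
  |U|=6: {0,3,4,5,6,7}:10  {2,3,4,5,6,7}:3
  start at 0(r): 3
  start at 1(t): 13
sum over floor = 16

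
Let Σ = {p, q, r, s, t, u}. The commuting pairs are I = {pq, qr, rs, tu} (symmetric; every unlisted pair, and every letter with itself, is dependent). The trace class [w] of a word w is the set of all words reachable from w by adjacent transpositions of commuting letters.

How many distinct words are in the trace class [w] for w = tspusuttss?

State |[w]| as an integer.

drop 0:t onto floor
drop 1:s onto {0:t}
drop 2:p onto {1:s}
drop 3:u onto {2:p}
drop 4:s onto {3:u}
drop 5:u onto {4:s}
drop 6:t onto {4:s}
drop 7:t onto {6:t}
drop 8:s onto {5:u, 7:t}
drop 9:s onto {8:s}
ground layer = {0:t}
drop-orders for the pieces not yet dropped (sum over which currently-grounded one goes next):
  1 to go: {9} 1
  2 to go: {8,9} 1
  3 to go: {5,8,9} 1  {7,8,9} 1
  4 to go: {5,7,8,9} 2  {6,7,8,9} 1
  5 to go: {5,6,7,8,9} 3
  6 to go: {4,5,6,7,8,9} 3
  7 to go: {3,4,5,6,7,8,9} 3
  8 to go: {2,3,4,5,6,7,8,9} 3
  if 0:t drops first: 3 orders

3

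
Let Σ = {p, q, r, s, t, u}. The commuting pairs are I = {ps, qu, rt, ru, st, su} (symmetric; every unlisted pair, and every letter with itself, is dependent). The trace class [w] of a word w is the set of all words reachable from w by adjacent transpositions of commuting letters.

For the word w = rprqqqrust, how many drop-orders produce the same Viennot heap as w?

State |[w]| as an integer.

drop 0:r onto floor
drop 1:p onto {0:r}
drop 2:r onto {1:p}
drop 3:q onto {2:r}
drop 4:q onto {3:q}
drop 5:q onto {4:q}
drop 6:r onto {5:q}
drop 7:u onto {1:p}
drop 8:s onto {6:r}
drop 9:t onto {5:q, 7:u}
ground layer = {0:r}
drop-orders for the pieces not yet dropped (sum over which currently-grounded one goes next):
  1 to go: {8} 1  {9} 1
  2 to go: {6,8} 1  {7,9} 1  {8,9} 2
  3 to go: {6,8,9} 3  {7,8,9} 3
  4 to go: {5,6,8,9} 3  {6,7,8,9} 6
  5 to go: {4,5,6,8,9} 3  {5,6,7,8,9} 9
  6 to go: {3,4,5,6,8,9} 3  {4,5,6,7,8,9} 12
  7 to go: {2,3,4,5,6,8,9} 3  {3,4,5,6,7,8,9} 15
  8 to go: {2,3,4,5,6,7,8,9} 18
  if 0:r drops first: 18 orders

18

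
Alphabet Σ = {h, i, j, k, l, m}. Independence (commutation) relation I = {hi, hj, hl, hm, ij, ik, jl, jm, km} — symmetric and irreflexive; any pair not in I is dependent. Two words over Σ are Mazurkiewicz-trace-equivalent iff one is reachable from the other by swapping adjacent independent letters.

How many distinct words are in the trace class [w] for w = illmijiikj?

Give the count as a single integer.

80

piece 0:i — minimal
piece 1:l rests on {0:i}
piece 2:l rests on {1:l}
piece 3:m rests on {2:l}
piece 4:i rests on {3:m}
piece 5:j — minimal
piece 6:i rests on {4:i}
piece 7:i rests on {6:i}
piece 8:k rests on {2:l, 5:j}
piece 9:j rests on {8:k}
minimal pieces: {0:i, 5:j}
ways to finish when only these pieces remain (= sum over removing one remaining piece with nothing left below it):
  1 left: {7}→1  {9}→1
  2 left: {6,7}→1  {7,9}→2  {8,9}→1
  3 left: {4,6,7}→1  {5,8,9}→1  {6,7,9}→3  {7,8,9}→3
  4 left: {3,4,6,7}→1  {4,6,7,9}→4  {5,7,8,9}→4  {6,7,8,9}→6
  5 left: {3,4,6,7,9}→5  {4,6,7,8,9}→10  {5,6,7,8,9}→10
  6 left: {3,4,6,7,8,9}→15  {4,5,6,7,8,9}→20
  7 left: {2,3,4,6,7,8,9}→15  {3,4,5,6,7,8,9}→35
  8 left: {1,2,3,4,6,7,8,9}→15  {2,3,4,5,6,7,8,9}→50
  placing 0:i first → 65 extensions
  placing 5:j first → 15 extensions
total linear extensions = 80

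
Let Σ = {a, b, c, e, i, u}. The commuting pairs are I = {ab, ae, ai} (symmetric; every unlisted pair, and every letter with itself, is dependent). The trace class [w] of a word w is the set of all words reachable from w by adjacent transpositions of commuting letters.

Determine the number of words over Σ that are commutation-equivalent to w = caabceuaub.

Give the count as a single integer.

piece 0:c — minimal
piece 1:a rests on {0:c}
piece 2:a rests on {1:a}
piece 3:b rests on {0:c}
piece 4:c rests on {2:a, 3:b}
piece 5:e rests on {4:c}
piece 6:u rests on {5:e}
piece 7:a rests on {6:u}
piece 8:u rests on {7:a}
piece 9:b rests on {8:u}
minimal pieces: {0:c}
ways to finish when only these pieces remain (= sum over removing one remaining piece with nothing left below it):
  1 left: {9}→1
  2 left: {8,9}→1
  3 left: {7,8,9}→1
  4 left: {6,7,8,9}→1
  5 left: {5,6,7,8,9}→1
  6 left: {4,5,6,7,8,9}→1
  7 left: {2,4,5,6,7,8,9}→1  {3,4,5,6,7,8,9}→1
  8 left: {1,2,4,5,6,7,8,9}→1  {2,3,4,5,6,7,8,9}→2
  placing 0:c first → 3 extensions

3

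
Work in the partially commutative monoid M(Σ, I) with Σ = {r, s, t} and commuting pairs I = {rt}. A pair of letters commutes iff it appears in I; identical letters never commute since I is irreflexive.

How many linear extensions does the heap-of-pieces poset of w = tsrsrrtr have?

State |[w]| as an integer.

4

piece 0:t — minimal
piece 1:s rests on {0:t}
piece 2:r rests on {1:s}
piece 3:s rests on {2:r}
piece 4:r rests on {3:s}
piece 5:r rests on {4:r}
piece 6:t rests on {3:s}
piece 7:r rests on {5:r}
minimal pieces: {0:t}
ways to finish when only these pieces remain (= sum over removing one remaining piece with nothing left below it):
  1 left: {6}→1  {7}→1
  2 left: {5,7}→1  {6,7}→2
  3 left: {4,5,7}→1  {5,6,7}→3
  4 left: {4,5,6,7}→4
  5 left: {3,4,5,6,7}→4
  6 left: {2,3,4,5,6,7}→4
  placing 0:t first → 4 extensions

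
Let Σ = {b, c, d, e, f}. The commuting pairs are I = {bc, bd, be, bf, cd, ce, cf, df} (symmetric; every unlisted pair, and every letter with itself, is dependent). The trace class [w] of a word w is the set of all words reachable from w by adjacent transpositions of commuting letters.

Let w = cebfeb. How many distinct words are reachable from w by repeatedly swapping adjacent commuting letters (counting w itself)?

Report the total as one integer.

60

drop 0:c onto floor
drop 1:e onto floor
drop 2:b onto floor
drop 3:f onto {1:e}
drop 4:e onto {3:f}
drop 5:b onto {2:b}
ground layer = {0:c, 1:e, 2:b}
drop-orders for the pieces not yet dropped (sum over which currently-grounded one goes next):
  1 to go: {0} 1  {4} 1  {5} 1
  2 to go: {0,4} 2  {0,5} 2  {2,5} 1  {3,4} 1  {4,5} 2
  3 to go: {0,2,5} 3  {0,3,4} 3  {0,4,5} 6  {1,3,4} 1  {2,4,5} 3  {3,4,5} 3
  4 to go: {0,1,3,4} 4  {0,2,4,5} 12  {0,3,4,5} 12  {1,3,4,5} 4  {2,3,4,5} 6
  if 0:c drops first: 10 orders
  if 1:e drops first: 30 orders
  if 2:b drops first: 20 orders
heap linearizations: 60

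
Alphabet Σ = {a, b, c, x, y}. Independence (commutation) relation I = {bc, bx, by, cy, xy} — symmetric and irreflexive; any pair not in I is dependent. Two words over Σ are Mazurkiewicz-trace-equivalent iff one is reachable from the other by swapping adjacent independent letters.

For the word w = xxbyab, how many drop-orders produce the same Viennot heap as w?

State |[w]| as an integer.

0(x) covers ∅
1(x) covers 0:x
2(b) covers ∅
3(y) covers ∅
4(a) covers 1:x, 2:b, 3:y
5(b) covers 4:a
floor of heap: 0:x, 2:b, 3:y
completions by unplaced set U, small U first (add the entries for U minus each lowest piece of U):
  |U|=1: {5}:1
  |U|=2: {4,5}:1
  |U|=3: {1,4,5}:1  {2,4,5}:1  {3,4,5}:1
  |U|=4: {0,1,4,5}:1  {1,2,4,5}:2  {1,3,4,5}:2  {2,3,4,5}:2
  start at 0(x): 6
  start at 2(b): 3
  start at 3(y): 3
sum over floor = 12

12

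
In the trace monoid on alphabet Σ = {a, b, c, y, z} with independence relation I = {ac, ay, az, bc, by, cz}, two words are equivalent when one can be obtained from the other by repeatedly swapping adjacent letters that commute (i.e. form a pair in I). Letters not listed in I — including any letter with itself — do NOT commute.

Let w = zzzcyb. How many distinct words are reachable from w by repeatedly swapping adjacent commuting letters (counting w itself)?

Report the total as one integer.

9

drop 0:z onto floor
drop 1:z onto {0:z}
drop 2:z onto {1:z}
drop 3:c onto floor
drop 4:y onto {2:z, 3:c}
drop 5:b onto {2:z}
ground layer = {0:z, 3:c}
drop-orders for the pieces not yet dropped (sum over which currently-grounded one goes next):
  1 to go: {4} 1  {5} 1
  2 to go: {3,4} 1  {4,5} 2
  3 to go: {2,4,5} 2  {3,4,5} 3
  4 to go: {1,2,4,5} 2  {2,3,4,5} 5
  if 0:z drops first: 7 orders
  if 3:c drops first: 2 orders
heap linearizations: 9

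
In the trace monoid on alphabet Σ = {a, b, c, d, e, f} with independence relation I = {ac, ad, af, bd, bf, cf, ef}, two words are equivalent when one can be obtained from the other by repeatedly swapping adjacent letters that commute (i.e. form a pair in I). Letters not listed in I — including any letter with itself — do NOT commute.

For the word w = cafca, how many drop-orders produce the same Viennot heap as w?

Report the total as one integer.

#0=c has no predecessor
#1=a has no predecessor
#2=f has no predecessor
#3=c depends on [0:c]
#4=a depends on [1:a]
sources: [0:c, 1:a, 2:f]
N(rest) = Σ N(rest − s) over sources s of rest; N(one piece) = 1:
  size 1 → [2]=1  [3]=1  [4]=1
  size 2 → [0,3]=1  [1,4]=1  [2,3]=2  [2,4]=2  [3,4]=2
  size 3 → [0,2,3]=3  [0,3,4]=3  [1,2,4]=3  [1,3,4]=3  [2,3,4]=6
  first=0(c) contributes 12
  first=1(a) contributes 12
  first=2(f) contributes 6
|[w]| = 30

30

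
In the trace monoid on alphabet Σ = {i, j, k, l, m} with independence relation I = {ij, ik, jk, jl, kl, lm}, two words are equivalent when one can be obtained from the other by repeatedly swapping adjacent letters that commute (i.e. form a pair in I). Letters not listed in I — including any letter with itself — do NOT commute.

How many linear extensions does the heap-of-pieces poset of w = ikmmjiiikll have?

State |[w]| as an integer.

#0=i has no predecessor
#1=k has no predecessor
#2=m depends on [0:i, 1:k]
#3=m depends on [2:m]
#4=j depends on [3:m]
#5=i depends on [3:m]
#6=i depends on [5:i]
#7=i depends on [6:i]
#8=k depends on [3:m]
#9=l depends on [7:i]
#10=l depends on [9:l]
sources: [0:i, 1:k]
N(rest) = Σ N(rest − s) over sources s of rest; N(one piece) = 1:
  size 1 → [4]=1  [8]=1  [10]=1
  size 2 → [4,8]=2  [4,10]=2  [8,10]=2  [9,10]=1
  size 3 → [4,8,10]=6  [4,9,10]=3  [7,9,10]=1  [8,9,10]=3
  size 4 → [4,7,9,10]=4  [4,8,9,10]=12  [6,7,9,10]=1  [7,8,9,10]=4
  size 5 → [4,6,7,9,10]=5  [4,7,8,9,10]=20  [5,6,7,9,10]=1  [6,7,8,9,10]=5
  size 6 → [4,5,6,7,9,10]=6  [4,6,7,8,9,10]=30  [5,6,7,8,9,10]=6
  size 7 → [4,5,6,7,8,9,10]=42
  size 8 → [3,4,5,6,7,8,9,10]=42
  size 9 → [2,3,4,5,6,7,8,9,10]=42
  first=0(i) contributes 42
  first=1(k) contributes 42
|[w]| = 84

84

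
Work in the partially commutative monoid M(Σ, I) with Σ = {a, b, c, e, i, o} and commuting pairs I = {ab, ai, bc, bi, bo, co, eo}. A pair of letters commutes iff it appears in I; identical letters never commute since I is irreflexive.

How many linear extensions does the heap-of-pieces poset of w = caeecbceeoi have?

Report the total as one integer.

0(c) covers ∅
1(a) covers 0:c
2(e) covers 1:a
3(e) covers 2:e
4(c) covers 3:e
5(b) covers 3:e
6(c) covers 4:c
7(e) covers 5:b, 6:c
8(e) covers 7:e
9(o) covers 1:a
10(i) covers 8:e, 9:o
floor of heap: 0:c
completions by unplaced set U, small U first (add the entries for U minus each lowest piece of U):
  |U|=1: {10}:1
  |U|=2: {8,10}:1  {9,10}:1
  |U|=3: {7,8,10}:1  {8,9,10}:2
  |U|=4: {5,7,8,10}:1  {6,7,8,10}:1  {7,8,9,10}:3
  |U|=5: {4,6,7,8,10}:1  {5,6,7,8,10}:2  {5,7,8,9,10}:4  {6,7,8,9,10}:4
  |U|=6: {4,5,6,7,8,10}:3  {4,6,7,8,9,10}:5  {5,6,7,8,9,10}:10
  |U|=7: {3,4,5,6,7,8,10}:3  {4,5,6,7,8,9,10}:18
  |U|=8: {2,3,4,5,6,7,8,10}:3  {3,4,5,6,7,8,9,10}:21
  |U|=9: {2,3,4,5,6,7,8,9,10}:24
  start at 0(c): 24

24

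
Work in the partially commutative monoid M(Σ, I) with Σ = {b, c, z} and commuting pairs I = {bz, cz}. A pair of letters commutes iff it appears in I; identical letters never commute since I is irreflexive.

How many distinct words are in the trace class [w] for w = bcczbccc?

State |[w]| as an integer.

#0=b has no predecessor
#1=c depends on [0:b]
#2=c depends on [1:c]
#3=z has no predecessor
#4=b depends on [2:c]
#5=c depends on [4:b]
#6=c depends on [5:c]
#7=c depends on [6:c]
sources: [0:b, 3:z]
N(rest) = Σ N(rest − s) over sources s of rest; N(one piece) = 1:
  size 1 → [3]=1  [7]=1
  size 2 → [3,7]=2  [6,7]=1
  size 3 → [3,6,7]=3  [5,6,7]=1
  size 4 → [3,5,6,7]=4  [4,5,6,7]=1
  size 5 → [2,4,5,6,7]=1  [3,4,5,6,7]=5
  size 6 → [1,2,4,5,6,7]=1  [2,3,4,5,6,7]=6
  first=0(b) contributes 7
  first=3(z) contributes 1
|[w]| = 8

8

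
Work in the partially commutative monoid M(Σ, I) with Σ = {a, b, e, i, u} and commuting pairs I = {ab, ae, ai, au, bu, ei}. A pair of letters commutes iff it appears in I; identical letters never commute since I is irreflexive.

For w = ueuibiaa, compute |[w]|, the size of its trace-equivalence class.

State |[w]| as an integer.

0(u) covers ∅
1(e) covers 0:u
2(u) covers 1:e
3(i) covers 2:u
4(b) covers 3:i
5(i) covers 4:b
6(a) covers ∅
7(a) covers 6:a
floor of heap: 0:u, 6:a
completions by unplaced set U, small U first (add the entries for U minus each lowest piece of U):
  |U|=1: {5}:1  {7}:1
  |U|=2: {4,5}:1  {5,7}:2  {6,7}:1
  |U|=3: {3,4,5}:1  {4,5,7}:3  {5,6,7}:3
  |U|=4: {2,3,4,5}:1  {3,4,5,7}:4  {4,5,6,7}:6
  |U|=5: {1,2,3,4,5}:1  {2,3,4,5,7}:5  {3,4,5,6,7}:10
  |U|=6: {0,1,2,3,4,5}:1  {1,2,3,4,5,7}:6  {2,3,4,5,6,7}:15
  start at 0(u): 21
  start at 6(a): 7
sum over floor = 28

28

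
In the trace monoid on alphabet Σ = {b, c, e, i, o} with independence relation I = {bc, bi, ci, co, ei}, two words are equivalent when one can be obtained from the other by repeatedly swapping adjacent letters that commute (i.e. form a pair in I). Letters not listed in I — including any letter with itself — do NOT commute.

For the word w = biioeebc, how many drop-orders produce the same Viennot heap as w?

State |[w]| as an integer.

0(b) covers ∅
1(i) covers ∅
2(i) covers 1:i
3(o) covers 0:b, 2:i
4(e) covers 3:o
5(e) covers 4:e
6(b) covers 5:e
7(c) covers 5:e
floor of heap: 0:b, 1:i
completions by unplaced set U, small U first (add the entries for U minus each lowest piece of U):
  |U|=1: {6}:1  {7}:1
  |U|=2: {6,7}:2
  |U|=3: {5,6,7}:2
  |U|=4: {4,5,6,7}:2
  |U|=5: {3,4,5,6,7}:2
  |U|=6: {0,3,4,5,6,7}:2  {2,3,4,5,6,7}:2
  start at 0(b): 2
  start at 1(i): 4
sum over floor = 6

6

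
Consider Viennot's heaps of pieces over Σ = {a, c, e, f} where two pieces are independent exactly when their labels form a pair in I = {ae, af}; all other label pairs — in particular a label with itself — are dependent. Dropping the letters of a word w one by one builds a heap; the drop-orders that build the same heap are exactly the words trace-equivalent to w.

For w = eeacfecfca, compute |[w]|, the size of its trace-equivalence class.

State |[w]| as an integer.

piece 0:e — minimal
piece 1:e rests on {0:e}
piece 2:a — minimal
piece 3:c rests on {1:e, 2:a}
piece 4:f rests on {3:c}
piece 5:e rests on {4:f}
piece 6:c rests on {5:e}
piece 7:f rests on {6:c}
piece 8:c rests on {7:f}
piece 9:a rests on {8:c}
minimal pieces: {0:e, 2:a}
ways to finish when only these pieces remain (= sum over removing one remaining piece with nothing left below it):
  1 left: {9}→1
  2 left: {8,9}→1
  3 left: {7,8,9}→1
  4 left: {6,7,8,9}→1
  5 left: {5,6,7,8,9}→1
  6 left: {4,5,6,7,8,9}→1
  7 left: {3,4,5,6,7,8,9}→1
  8 left: {1,3,4,5,6,7,8,9}→1  {2,3,4,5,6,7,8,9}→1
  placing 0:e first → 2 extensions
  placing 2:a first → 1 extensions
total linear extensions = 3

3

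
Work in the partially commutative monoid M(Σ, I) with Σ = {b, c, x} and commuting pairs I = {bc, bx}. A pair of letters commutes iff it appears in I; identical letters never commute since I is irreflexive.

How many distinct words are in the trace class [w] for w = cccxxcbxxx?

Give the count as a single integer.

10

0(c) covers ∅
1(c) covers 0:c
2(c) covers 1:c
3(x) covers 2:c
4(x) covers 3:x
5(c) covers 4:x
6(b) covers ∅
7(x) covers 5:c
8(x) covers 7:x
9(x) covers 8:x
floor of heap: 0:c, 6:b
completions by unplaced set U, small U first (add the entries for U minus each lowest piece of U):
  |U|=1: {6}:1  {9}:1
  |U|=2: {6,9}:2  {8,9}:1
  |U|=3: {6,8,9}:3  {7,8,9}:1
  |U|=4: {5,7,8,9}:1  {6,7,8,9}:4
  |U|=5: {4,5,7,8,9}:1  {5,6,7,8,9}:5
  |U|=6: {3,4,5,7,8,9}:1  {4,5,6,7,8,9}:6
  |U|=7: {2,3,4,5,7,8,9}:1  {3,4,5,6,7,8,9}:7
  |U|=8: {1,2,3,4,5,7,8,9}:1  {2,3,4,5,6,7,8,9}:8
  start at 0(c): 9
  start at 6(b): 1
sum over floor = 10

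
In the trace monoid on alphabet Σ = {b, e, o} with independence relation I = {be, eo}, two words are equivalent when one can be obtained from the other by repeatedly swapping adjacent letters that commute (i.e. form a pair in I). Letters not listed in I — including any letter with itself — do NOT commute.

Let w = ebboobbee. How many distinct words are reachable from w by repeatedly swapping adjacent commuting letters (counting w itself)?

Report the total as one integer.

84

#0=e has no predecessor
#1=b has no predecessor
#2=b depends on [1:b]
#3=o depends on [2:b]
#4=o depends on [3:o]
#5=b depends on [4:o]
#6=b depends on [5:b]
#7=e depends on [0:e]
#8=e depends on [7:e]
sources: [0:e, 1:b]
N(rest) = Σ N(rest − s) over sources s of rest; N(one piece) = 1:
  size 1 → [6]=1  [8]=1
  size 2 → [5,6]=1  [6,8]=2  [7,8]=1
  size 3 → [0,7,8]=1  [4,5,6]=1  [5,6,8]=3  [6,7,8]=3
  size 4 → [0,6,7,8]=4  [3,4,5,6]=1  [4,5,6,8]=4  [5,6,7,8]=6
  size 5 → [0,5,6,7,8]=10  [2,3,4,5,6]=1  [3,4,5,6,8]=5  [4,5,6,7,8]=10
  size 6 → [0,4,5,6,7,8]=20  [1,2,3,4,5,6]=1  [2,3,4,5,6,8]=6  [3,4,5,6,7,8]=15
  size 7 → [0,3,4,5,6,7,8]=35  [1,2,3,4,5,6,8]=7  [2,3,4,5,6,7,8]=21
  first=0(e) contributes 28
  first=1(b) contributes 56
|[w]| = 84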